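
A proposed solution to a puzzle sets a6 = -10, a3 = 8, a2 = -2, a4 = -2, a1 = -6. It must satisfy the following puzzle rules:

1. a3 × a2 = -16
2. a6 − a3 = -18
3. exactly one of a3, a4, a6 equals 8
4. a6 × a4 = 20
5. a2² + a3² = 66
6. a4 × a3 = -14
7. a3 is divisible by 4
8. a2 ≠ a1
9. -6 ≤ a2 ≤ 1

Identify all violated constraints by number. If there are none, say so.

The assignment fails constraints 5, 6.

1. a3 × a2 = 8 × (-2) = -16  ✓
2. a6 − a3 = -10 − 8 = -18  ✓
3. a3=8, a4=-2, a6=-10; 1 of them equals 8  ✓
4. a6 × a4 = -10 × (-2) = 20  ✓
5. a2² + a3² = (-2)² + 8² = 4 + 64 = 68, not 66  ✗
6. a4 × a3 = -2 × 8 = -16, not -14  ✗
7. 8 / 4 = 2, so 4 divides 8  ✓
8. a2 = -2, a1 = -6; distinct  ✓
9. a2 = -2 lies in [-6, 1]  ✓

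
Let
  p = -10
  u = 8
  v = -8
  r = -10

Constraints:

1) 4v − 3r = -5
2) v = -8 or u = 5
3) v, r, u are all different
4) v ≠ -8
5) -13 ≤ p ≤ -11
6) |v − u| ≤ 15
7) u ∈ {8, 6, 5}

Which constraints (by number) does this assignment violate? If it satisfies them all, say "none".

No — constraints 1, 4, 5, and 6 are not satisfied.

1) 4v − 3r = 4(-8) − 3(-10) = -2, not -5  fails
2) v = -8 = -8 (first disjunct)  holds
3) values -8, -10, 8 are pairwise distinct  holds
4) v = -8, but -8 is required to differ  fails
5) p = -10 is outside [-13, -11]  fails
6) |-8 − 8| = 16; 16 > 15, exceeds bound 15  fails
7) u = 8 is in {8, 6, 5}  holds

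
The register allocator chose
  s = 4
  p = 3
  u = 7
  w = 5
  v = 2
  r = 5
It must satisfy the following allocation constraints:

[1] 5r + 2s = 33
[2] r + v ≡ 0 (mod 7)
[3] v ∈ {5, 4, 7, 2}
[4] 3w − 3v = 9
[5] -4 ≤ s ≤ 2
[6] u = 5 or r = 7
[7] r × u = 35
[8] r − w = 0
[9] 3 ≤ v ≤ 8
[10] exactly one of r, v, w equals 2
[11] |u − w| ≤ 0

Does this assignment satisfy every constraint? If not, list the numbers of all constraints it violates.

[1] 5r + 2s = 5(5) + 2(4) = 33 — holds.
[2] r + v = 7; 7 mod 7 = 0 — holds.
[3] v = 2 is in {5, 4, 7, 2} — holds.
[4] 3w − 3v = 3(5) − 3(2) = 9 — holds.
[5] s = 4 is outside [-4, 2] — does not hold.
[6] u = 7 ≠ 5 and r = 5 ≠ 7; both disjuncts false — does not hold.
[7] r × u = 5 × 7 = 35 — holds.
[8] r − w = 5 − 5 = 0 — holds.
[9] v = 2 is outside [3, 8] — does not hold.
[10] r=5, v=2, w=5; 1 of them equals 2 — holds.
[11] |7 − 5| = 2; 2 > 0, exceeds bound 0 — does not hold.

No — constraints 5, 6, 9, and 11 are not satisfied.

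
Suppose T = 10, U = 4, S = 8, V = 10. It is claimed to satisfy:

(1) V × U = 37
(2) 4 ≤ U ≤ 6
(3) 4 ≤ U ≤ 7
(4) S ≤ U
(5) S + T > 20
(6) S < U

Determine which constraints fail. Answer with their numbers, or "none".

Violated: 1, 4, 5, and 6.

(1) V × U = 10 × 4 = 40, not 37  ✘
(2) U = 4 lies in [4, 6]  ✔
(3) U = 4 lies in [4, 7]  ✔
(4) S = 8, U = 4; 8 > 4 (want ≤)  ✘
(5) S + T = 8 + 10 = 18; 18 ≤ 20, bound 20 not met  ✘
(6) S = 8, U = 4; 8 ≥ 4 (want <)  ✘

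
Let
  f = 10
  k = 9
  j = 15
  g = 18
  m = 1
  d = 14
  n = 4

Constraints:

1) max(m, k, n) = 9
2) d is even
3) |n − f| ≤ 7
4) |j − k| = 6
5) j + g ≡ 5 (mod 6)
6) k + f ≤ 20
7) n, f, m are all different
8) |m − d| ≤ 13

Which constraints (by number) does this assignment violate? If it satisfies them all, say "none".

1) max(1, 9, 4) = 9 — OK.
2) d = 14 is even — OK.
3) |4 − 10| = 6; 6 ≤ 7 — OK.
4) |15 − 9| = 6 — OK.
5) j + g = 33; 33 mod 6 = 3, not 5 — violated.
6) k + f = 9 + 10 = 19; 19 ≤ 20 — OK.
7) values 4, 10, 1 are pairwise distinct — OK.
8) |1 − 14| = 13; 13 ≤ 13 — OK.

Constraint 5 is violated.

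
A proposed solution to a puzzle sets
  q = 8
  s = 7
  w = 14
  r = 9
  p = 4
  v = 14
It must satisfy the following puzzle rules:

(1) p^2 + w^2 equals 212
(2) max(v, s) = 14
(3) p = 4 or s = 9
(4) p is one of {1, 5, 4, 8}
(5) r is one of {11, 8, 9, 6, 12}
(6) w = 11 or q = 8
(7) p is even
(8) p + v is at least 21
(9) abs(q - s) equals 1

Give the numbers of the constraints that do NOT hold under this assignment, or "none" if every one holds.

(1) p^2 + w^2 = 4^2 + 14^2 = 16 + 196 = 212 — holds.
(2) max(14, 7) = 14 — holds.
(3) p = 4 = 4 (first disjunct) — holds.
(4) p = 4 is in {1, 5, 4, 8} — holds.
(5) r = 9 is in {11, 8, 9, 6, 12} — holds.
(6) w = 14 ≠ 11, but q = 8 = 8 (second disjunct) — holds.
(7) p = 4 is even — holds.
(8) p + v = 4 + 14 = 18; 18 < 21, bound 21 not met — does not hold.
(9) abs(8 - 7) = 1 — holds.

Violated: 8.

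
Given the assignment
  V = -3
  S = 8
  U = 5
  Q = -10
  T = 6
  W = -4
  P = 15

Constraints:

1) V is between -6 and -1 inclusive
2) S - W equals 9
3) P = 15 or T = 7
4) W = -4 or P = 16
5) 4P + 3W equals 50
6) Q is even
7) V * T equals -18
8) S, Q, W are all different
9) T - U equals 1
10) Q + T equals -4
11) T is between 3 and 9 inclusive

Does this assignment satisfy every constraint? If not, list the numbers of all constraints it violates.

1) V = -3 lies in [-6, -1] — satisfied.
2) S - W = 8 - (-4) = 12, not 9 — violated.
3) P = 15 = 15 (first disjunct) — satisfied.
4) W = -4 = -4 (first disjunct) — satisfied.
5) 4P + 3W = 4(15) + 3(-4) = 48, not 50 — violated.
6) Q = -10 is even — satisfied.
7) V * T = -3 * 6 = -18 — satisfied.
8) values 8, -10, -4 are pairwise distinct — satisfied.
9) T - U = 6 - 5 = 1 — satisfied.
10) Q + T = -10 + 6 = -4 — satisfied.
11) T = 6 lies in [3, 9] — satisfied.

No — constraints 2 and 5 are not satisfied.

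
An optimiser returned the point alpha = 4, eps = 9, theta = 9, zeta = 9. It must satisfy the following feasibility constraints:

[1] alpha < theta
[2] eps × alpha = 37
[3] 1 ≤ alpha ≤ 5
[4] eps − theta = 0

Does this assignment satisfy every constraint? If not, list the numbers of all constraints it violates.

No — constraint 2 is not satisfied.

[1] alpha = 4, theta = 9; 4 < 9  ✔
[2] eps × alpha = 9 × 4 = 36, not 37  ✘
[3] alpha = 4 lies in [1, 5]  ✔
[4] eps − theta = 9 − 9 = 0  ✔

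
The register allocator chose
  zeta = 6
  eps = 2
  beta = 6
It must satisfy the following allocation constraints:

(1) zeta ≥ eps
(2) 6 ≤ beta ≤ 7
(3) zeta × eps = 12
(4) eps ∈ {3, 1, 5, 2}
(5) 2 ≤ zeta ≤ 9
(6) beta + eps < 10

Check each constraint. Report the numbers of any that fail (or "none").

The assignment satisfies every constraint.

(1) zeta = 6, eps = 2; 6 ≥ 2  ✓
(2) beta = 6 lies in [6, 7]  ✓
(3) zeta × eps = 6 × 2 = 12  ✓
(4) eps = 2 is in {3, 1, 5, 2}  ✓
(5) zeta = 6 lies in [2, 9]  ✓
(6) beta + eps = 6 + 2 = 8; 8 < 10  ✓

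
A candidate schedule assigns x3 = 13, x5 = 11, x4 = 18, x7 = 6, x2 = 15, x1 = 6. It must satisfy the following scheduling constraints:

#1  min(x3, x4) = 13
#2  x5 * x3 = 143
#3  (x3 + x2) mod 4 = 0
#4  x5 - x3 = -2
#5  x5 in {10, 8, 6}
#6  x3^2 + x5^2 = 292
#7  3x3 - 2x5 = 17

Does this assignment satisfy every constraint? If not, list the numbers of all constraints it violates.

The assignment fails constraints 5 and 6.

#1 min(13, 18) = 13  ✓
#2 x5 * x3 = 11 * 13 = 143  ✓
#3 x3 + x2 = 28; 28 mod 4 = 0  ✓
#4 x5 - x3 = 11 - 13 = -2  ✓
#5 x5 = 11 is not in {10, 8, 6}  ✗
#6 x3^2 + x5^2 = 13^2 + 11^2 = 169 + 121 = 290, not 292  ✗
#7 3x3 - 2x5 = 3(13) - 2(11) = 17  ✓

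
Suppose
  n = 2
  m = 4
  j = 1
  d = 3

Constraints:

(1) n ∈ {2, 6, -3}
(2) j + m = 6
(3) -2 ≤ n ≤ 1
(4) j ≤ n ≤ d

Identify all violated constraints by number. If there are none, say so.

(1) n = 2 is in {2, 6, -3}  holds
(2) j + m = 1 + 4 = 5, not 6  fails
(3) n = 2 is outside [-2, 1]  fails
(4) values 1 ≤ 2 ≤ 3  holds

The assignment fails constraints 2, 3.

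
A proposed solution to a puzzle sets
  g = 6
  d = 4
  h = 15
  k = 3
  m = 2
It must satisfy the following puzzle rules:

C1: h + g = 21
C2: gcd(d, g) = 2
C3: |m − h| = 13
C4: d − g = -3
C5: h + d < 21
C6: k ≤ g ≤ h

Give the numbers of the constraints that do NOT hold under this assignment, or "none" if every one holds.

The assignment fails constraint 4.

C1: h + g = 15 + 6 = 21 — satisfied.
C2: gcd(4, 6) = 2 — satisfied.
C3: |2 − 15| = 13 — satisfied.
C4: d − g = 4 − 6 = -2, not -3 — violated.
C5: h + d = 15 + 4 = 19; 19 < 21 — satisfied.
C6: values 3 ≤ 6 ≤ 15 — satisfied.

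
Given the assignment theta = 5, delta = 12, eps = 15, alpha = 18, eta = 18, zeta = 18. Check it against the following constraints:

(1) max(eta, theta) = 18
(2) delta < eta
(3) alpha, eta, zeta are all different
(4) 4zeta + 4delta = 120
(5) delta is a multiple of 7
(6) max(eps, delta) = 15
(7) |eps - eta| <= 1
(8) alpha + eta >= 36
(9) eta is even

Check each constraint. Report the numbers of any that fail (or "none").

No — constraints 3, 5, and 7 are not satisfied.

(1) max(18, 5) = 18 — holds.
(2) delta = 12, eta = 18; 12 < 18 — holds.
(3) alpha = eta = 18, not all different — does not hold.
(4) 4zeta + 4delta = 4(18) + 4(12) = 120 — holds.
(5) 12 = 7*1 + 5, so 7 does not divide 12 — does not hold.
(6) max(15, 12) = 15 — holds.
(7) |15 - 18| = 3; 3 > 1, exceeds bound 1 — does not hold.
(8) alpha + eta = 18 + 18 = 36; 36 ≥ 36 — holds.
(9) eta = 18 is even — holds.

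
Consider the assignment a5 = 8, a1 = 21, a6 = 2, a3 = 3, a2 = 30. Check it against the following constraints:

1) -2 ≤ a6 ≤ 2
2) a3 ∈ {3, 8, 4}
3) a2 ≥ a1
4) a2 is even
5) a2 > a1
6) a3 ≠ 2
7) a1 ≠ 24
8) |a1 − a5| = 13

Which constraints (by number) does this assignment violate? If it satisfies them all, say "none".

1) a6 = 2 lies in [-2, 2] — holds.
2) a3 = 3 is in {3, 8, 4} — holds.
3) a2 = 30, a1 = 21; 30 ≥ 21 — holds.
4) a2 = 30 is even — holds.
5) a2 = 30, a1 = 21; 30 > 21 — holds.
6) a3 = 3, and 3 ≠ 2 — holds.
7) a1 = 21, and 21 ≠ 24 — holds.
8) |21 − 8| = 13 — holds.

No violations.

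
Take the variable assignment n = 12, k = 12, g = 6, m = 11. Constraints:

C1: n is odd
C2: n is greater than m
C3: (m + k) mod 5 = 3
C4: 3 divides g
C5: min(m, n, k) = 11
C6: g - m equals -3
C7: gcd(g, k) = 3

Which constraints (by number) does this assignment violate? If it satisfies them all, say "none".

Constraints 1, 6, and 7 do not hold.

C1: n = 12 is even — fails.
C2: n = 12, m = 11; 12 > 11 — holds.
C3: m + k = 23; 23 mod 5 = 3 — holds.
C4: 6 / 3 = 2, so 3 divides 6 — holds.
C5: min(11, 12, 12) = 11 — holds.
C6: g - m = 6 - 11 = -5, not -3 — fails.
C7: gcd(6, 12) = 6, not 3 — fails.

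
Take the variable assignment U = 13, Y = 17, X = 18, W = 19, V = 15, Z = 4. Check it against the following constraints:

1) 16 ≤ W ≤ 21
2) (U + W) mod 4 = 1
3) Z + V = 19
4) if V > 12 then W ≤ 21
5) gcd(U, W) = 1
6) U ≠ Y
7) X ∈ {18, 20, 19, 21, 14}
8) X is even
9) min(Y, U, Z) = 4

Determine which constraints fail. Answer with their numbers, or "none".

Constraint 2 does not hold.

1) W = 19 lies in [16, 21] — holds.
2) U + W = 32; 32 mod 4 = 0, not 1 — fails.
3) Z + V = 4 + 15 = 19 — holds.
4) V = 15 > 12, so we need W ≤ 21; W = 19 ≤ 21 — holds.
5) gcd(13, 19) = 1 — holds.
6) U = 13, Y = 17; distinct — holds.
7) X = 18 is in {18, 20, 19, 21, 14} — holds.
8) X = 18 is even — holds.
9) min(17, 13, 4) = 4 — holds.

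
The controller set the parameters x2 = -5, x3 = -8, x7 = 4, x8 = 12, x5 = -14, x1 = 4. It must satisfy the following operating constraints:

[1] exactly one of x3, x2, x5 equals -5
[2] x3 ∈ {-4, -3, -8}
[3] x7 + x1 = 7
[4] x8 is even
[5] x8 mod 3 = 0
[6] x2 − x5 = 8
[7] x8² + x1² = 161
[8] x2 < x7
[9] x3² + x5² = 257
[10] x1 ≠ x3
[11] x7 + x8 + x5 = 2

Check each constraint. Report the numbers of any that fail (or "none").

Constraints 3, 6, 7, and 9 do not hold.

[1] x3=-8, x2=-5, x5=-14; 1 of them equals -5  ✔
[2] x3 = -8 is in {-4, -3, -8}  ✔
[3] x7 + x1 = 4 + 4 = 8, not 7  ✘
[4] x8 = 12 is even  ✔
[5] 12 mod 3 = 0  ✔
[6] x2 − x5 = -5 − (-14) = 9, not 8  ✘
[7] x8² + x1² = 12² + 4² = 144 + 16 = 160, not 161  ✘
[8] x2 = -5, x7 = 4; -5 < 4  ✔
[9] x3² + x5² = (-8)² + (-14)² = 64 + 196 = 260, not 257  ✘
[10] x1 = 4, x3 = -8; distinct  ✔
[11] x7 + x8 + x5 = 4 + 12 + (-14) = 2  ✔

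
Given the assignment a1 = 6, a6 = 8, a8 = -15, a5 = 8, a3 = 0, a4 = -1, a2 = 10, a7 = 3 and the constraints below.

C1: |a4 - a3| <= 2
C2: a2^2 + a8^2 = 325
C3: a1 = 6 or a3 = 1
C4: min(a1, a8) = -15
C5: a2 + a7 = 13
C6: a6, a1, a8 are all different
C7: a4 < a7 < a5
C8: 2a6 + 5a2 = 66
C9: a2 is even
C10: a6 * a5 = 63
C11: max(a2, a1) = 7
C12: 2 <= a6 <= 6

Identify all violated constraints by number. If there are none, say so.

Constraints 10, 11, and 12 are violated.

C1: |-1 - 0| = 1; 1 ≤ 2 — OK.
C2: a2^2 + a8^2 = 10^2 + (-15)^2 = 100 + 225 = 325 — OK.
C3: a1 = 6 = 6 (first disjunct) — OK.
C4: min(6, -15) = -15 — OK.
C5: a2 + a7 = 10 + 3 = 13 — OK.
C6: values 8, 6, -15 are pairwise distinct — OK.
C7: values -1 < 3 < 8 — OK.
C8: 2a6 + 5a2 = 2(8) + 5(10) = 66 — OK.
C9: a2 = 10 is even — OK.
C10: a6 * a5 = 8 * 8 = 64, not 63 — violated.
C11: max(10, 6) = 10, not 7 — violated.
C12: a6 = 8 is outside [2, 6] — violated.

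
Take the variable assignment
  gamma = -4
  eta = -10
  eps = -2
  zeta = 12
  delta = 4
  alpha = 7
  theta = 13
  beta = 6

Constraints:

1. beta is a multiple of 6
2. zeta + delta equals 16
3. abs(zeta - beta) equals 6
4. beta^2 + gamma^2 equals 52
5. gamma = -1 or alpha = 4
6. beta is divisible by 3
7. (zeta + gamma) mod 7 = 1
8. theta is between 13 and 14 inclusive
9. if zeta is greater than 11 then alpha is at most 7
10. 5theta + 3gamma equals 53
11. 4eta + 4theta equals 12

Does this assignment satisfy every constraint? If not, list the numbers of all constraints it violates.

The assignment fails constraint 5.

1. 6 / 6 = 1, so 6 divides 6  yes
2. zeta + delta = 12 + 4 = 16  yes
3. abs(12 - 6) = 6  yes
4. beta^2 + gamma^2 = 6^2 + (-4)^2 = 36 + 16 = 52  yes
5. gamma = -4 ≠ -1 and alpha = 7 ≠ 4; both disjuncts false  no
6. 6 / 3 = 2, so 3 divides 6  yes
7. zeta + gamma = 8; 8 mod 7 = 1  yes
8. theta = 13 lies in [13, 14]  yes
9. zeta = 12 > 11, so we need alpha ≤ 7; alpha = 7 ≤ 7  yes
10. 5theta + 3gamma = 5(13) + 3(-4) = 53  yes
11. 4eta + 4theta = 4(-10) + 4(13) = 12  yes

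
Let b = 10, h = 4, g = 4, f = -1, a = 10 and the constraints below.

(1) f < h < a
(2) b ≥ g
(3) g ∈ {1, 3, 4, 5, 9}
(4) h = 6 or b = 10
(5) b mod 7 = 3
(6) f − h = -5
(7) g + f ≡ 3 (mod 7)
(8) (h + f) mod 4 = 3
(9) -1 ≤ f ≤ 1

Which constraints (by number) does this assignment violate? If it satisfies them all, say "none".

None — every constraint holds.

(1) values -1 < 4 < 10 — OK.
(2) b = 10, g = 4; 10 ≥ 4 — OK.
(3) g = 4 is in {1, 3, 4, 5, 9} — OK.
(4) h = 4 ≠ 6, but b = 10 = 10 (second disjunct) — OK.
(5) 10 mod 7 = 3 — OK.
(6) f − h = -1 − 4 = -5 — OK.
(7) g + f = 3; 3 mod 7 = 3 — OK.
(8) h + f = 3; 3 mod 4 = 3 — OK.
(9) f = -1 lies in [-1, 1] — OK.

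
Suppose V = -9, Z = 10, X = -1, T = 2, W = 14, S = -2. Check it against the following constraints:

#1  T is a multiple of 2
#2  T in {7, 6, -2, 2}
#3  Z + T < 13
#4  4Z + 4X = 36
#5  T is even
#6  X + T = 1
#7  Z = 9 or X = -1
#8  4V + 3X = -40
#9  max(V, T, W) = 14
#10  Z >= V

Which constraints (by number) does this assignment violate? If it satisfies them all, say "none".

The assignment fails constraint 8.

#1 2 / 2 = 1, so 2 divides 2 — OK.
#2 T = 2 is in {7, 6, -2, 2} — OK.
#3 Z + T = 10 + 2 = 12; 12 < 13 — OK.
#4 4Z + 4X = 4(10) + 4(-1) = 36 — OK.
#5 T = 2 is even — OK.
#6 X + T = -1 + 2 = 1 — OK.
#7 Z = 10 ≠ 9, but X = -1 = -1 (second disjunct) — OK.
#8 4V + 3X = 4(-9) + 3(-1) = -39, not -40 — violated.
#9 max(-9, 2, 14) = 14 — OK.
#10 Z = 10, V = -9; 10 ≥ -9 — OK.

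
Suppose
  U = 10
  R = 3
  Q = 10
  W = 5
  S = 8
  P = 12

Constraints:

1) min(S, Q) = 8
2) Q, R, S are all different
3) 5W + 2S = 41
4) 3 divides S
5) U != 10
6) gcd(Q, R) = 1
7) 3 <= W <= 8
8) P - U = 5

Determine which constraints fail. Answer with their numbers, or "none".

1) min(8, 10) = 8 — holds.
2) values 10, 3, 8 are pairwise distinct — holds.
3) 5W + 2S = 5(5) + 2(8) = 41 — holds.
4) 8 = 3*2 + 2, so 3 does not divide 8 — does not hold.
5) U = 10, but 10 is required to differ — does not hold.
6) gcd(10, 3) = 1 — holds.
7) W = 5 lies in [3, 8] — holds.
8) P - U = 12 - 10 = 2, not 5 — does not hold.

The assignment fails constraints 4, 5, and 8.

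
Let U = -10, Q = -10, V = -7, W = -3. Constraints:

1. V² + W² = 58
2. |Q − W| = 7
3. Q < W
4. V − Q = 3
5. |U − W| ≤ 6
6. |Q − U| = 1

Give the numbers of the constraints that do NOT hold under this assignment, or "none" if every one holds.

No — constraints 5, 6 are not satisfied.

1. V² + W² = (-7)² + (-3)² = 49 + 9 = 58 — satisfied.
2. |-10 − (-3)| = 7 — satisfied.
3. Q = -10, W = -3; -10 < -3 — satisfied.
4. V − Q = -7 − (-10) = 3 — satisfied.
5. |-10 − (-3)| = 7; 7 > 6, exceeds bound 6 — violated.
6. |-10 − (-10)| = 0, not 1 — violated.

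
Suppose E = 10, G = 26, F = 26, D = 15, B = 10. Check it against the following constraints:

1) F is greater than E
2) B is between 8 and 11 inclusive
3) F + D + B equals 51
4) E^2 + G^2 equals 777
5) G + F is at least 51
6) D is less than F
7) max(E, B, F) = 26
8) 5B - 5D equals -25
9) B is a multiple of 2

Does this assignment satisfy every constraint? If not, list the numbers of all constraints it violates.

Constraint 4 is violated.

1) F = 26, E = 10; 26 > 10 — holds.
2) B = 10 lies in [8, 11] — holds.
3) F + D + B = 26 + 15 + 10 = 51 — holds.
4) E^2 + G^2 = 10^2 + 26^2 = 100 + 676 = 776, not 777 — fails.
5) G + F = 26 + 26 = 52; 52 ≥ 51 — holds.
6) D = 15, F = 26; 15 < 26 — holds.
7) max(10, 10, 26) = 26 — holds.
8) 5B - 5D = 5(10) - 5(15) = -25 — holds.
9) 10 / 2 = 5, so 2 divides 10 — holds.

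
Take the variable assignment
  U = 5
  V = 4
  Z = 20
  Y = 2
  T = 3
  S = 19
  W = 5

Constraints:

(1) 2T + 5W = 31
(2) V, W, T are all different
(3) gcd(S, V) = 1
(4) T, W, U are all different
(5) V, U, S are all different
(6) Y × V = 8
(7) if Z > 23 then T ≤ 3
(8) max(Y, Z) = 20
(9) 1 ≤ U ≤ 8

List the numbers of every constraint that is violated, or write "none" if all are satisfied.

(1) 2T + 5W = 2(3) + 5(5) = 31  holds
(2) values 4, 5, 3 are pairwise distinct  holds
(3) gcd(19, 4) = 1  holds
(4) W = U = 5, not all different  fails
(5) values 4, 5, 19 are pairwise distinct  holds
(6) Y × V = 2 × 4 = 8  holds
(7) Z = 20, not > 23; antecedent false, conditional vacuously true  holds
(8) max(2, 20) = 20  holds
(9) U = 5 lies in [1, 8]  holds

The assignment fails constraint 4.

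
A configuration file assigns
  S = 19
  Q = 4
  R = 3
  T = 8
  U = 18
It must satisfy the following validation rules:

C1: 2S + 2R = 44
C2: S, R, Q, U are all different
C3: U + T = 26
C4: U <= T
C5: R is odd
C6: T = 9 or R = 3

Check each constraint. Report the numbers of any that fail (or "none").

The assignment fails constraint 4.

C1: 2S + 2R = 2(19) + 2(3) = 44 — holds.
C2: values 19, 3, 4, 18 are pairwise distinct — holds.
C3: U + T = 18 + 8 = 26 — holds.
C4: U = 18, T = 8; 18 > 8 (want ≤) — does not hold.
C5: R = 3 is odd — holds.
C6: T = 8 ≠ 9, but R = 3 = 3 (second disjunct) — holds.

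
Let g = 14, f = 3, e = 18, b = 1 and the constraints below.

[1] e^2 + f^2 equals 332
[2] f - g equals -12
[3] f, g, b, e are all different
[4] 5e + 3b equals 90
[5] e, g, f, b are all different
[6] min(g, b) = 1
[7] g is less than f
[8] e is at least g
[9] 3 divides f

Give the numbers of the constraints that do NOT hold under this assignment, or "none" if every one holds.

[1] e^2 + f^2 = 18^2 + 3^2 = 324 + 9 = 333, not 332 — does not hold.
[2] f - g = 3 - 14 = -11, not -12 — does not hold.
[3] values 3, 14, 1, 18 are pairwise distinct — holds.
[4] 5e + 3b = 5(18) + 3(1) = 93, not 90 — does not hold.
[5] values 18, 14, 3, 1 are pairwise distinct — holds.
[6] min(14, 1) = 1 — holds.
[7] g = 14, f = 3; 14 ≥ 3 (want <) — does not hold.
[8] e = 18, g = 14; 18 ≥ 14 — holds.
[9] 3 / 3 = 1, so 3 divides 3 — holds.

Violated: 1, 2, 4, and 7.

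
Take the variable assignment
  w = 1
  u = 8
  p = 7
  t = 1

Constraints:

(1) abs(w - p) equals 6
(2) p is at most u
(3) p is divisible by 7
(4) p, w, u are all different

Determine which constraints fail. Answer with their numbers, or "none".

None — every constraint holds.

(1) abs(1 - 7) = 6 — satisfied.
(2) p = 7, u = 8; 7 ≤ 8 — satisfied.
(3) 7 / 7 = 1, so 7 divides 7 — satisfied.
(4) values 7, 1, 8 are pairwise distinct — satisfied.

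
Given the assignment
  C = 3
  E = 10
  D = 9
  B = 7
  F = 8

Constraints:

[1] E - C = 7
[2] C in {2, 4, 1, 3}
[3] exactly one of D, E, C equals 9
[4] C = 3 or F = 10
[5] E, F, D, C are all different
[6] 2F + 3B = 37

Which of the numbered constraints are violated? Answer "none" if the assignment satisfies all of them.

[1] E - C = 10 - 3 = 7  ✓
[2] C = 3 is in {2, 4, 1, 3}  ✓
[3] D=9, E=10, C=3; 1 of them equals 9  ✓
[4] C = 3 = 3 (first disjunct)  ✓
[5] values 10, 8, 9, 3 are pairwise distinct  ✓
[6] 2F + 3B = 2(8) + 3(7) = 37  ✓

Yes — all constraints hold.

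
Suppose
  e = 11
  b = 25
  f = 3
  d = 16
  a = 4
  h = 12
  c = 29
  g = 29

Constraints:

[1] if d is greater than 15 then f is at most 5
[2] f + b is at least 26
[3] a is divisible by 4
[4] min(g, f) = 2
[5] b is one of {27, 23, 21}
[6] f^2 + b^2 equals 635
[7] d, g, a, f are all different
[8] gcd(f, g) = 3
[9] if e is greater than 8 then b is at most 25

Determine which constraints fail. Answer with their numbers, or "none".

[1] d = 16 > 15, so we need f ≤ 5; f = 3 ≤ 5  holds
[2] f + b = 3 + 25 = 28; 28 ≥ 26  holds
[3] 4 / 4 = 1, so 4 divides 4  holds
[4] min(29, 3) = 3, not 2  fails
[5] b = 25 is not in {27, 23, 21}  fails
[6] f^2 + b^2 = 3^2 + 25^2 = 9 + 625 = 634, not 635  fails
[7] values 16, 29, 4, 3 are pairwise distinct  holds
[8] gcd(3, 29) = 1, not 3  fails
[9] e = 11 > 8, so we need b ≤ 25; b = 25 ≤ 25  holds

Constraints 4, 5, 6, 8 do not hold.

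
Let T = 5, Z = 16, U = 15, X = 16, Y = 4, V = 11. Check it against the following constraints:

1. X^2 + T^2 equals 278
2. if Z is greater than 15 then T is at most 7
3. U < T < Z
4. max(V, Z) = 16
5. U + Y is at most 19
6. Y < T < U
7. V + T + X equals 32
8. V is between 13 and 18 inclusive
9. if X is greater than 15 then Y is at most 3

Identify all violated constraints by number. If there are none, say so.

The assignment fails constraints 1, 3, 8, and 9.

1. X^2 + T^2 = 16^2 + 5^2 = 256 + 25 = 281, not 278 — violated.
2. Z = 16 > 15, so we need T ≤ 7; T = 5 ≤ 7 — satisfied.
3. values 15, 5, 16; U = 15 is not < T = 5 — violated.
4. max(11, 16) = 16 — satisfied.
5. U + Y = 15 + 4 = 19; 19 ≤ 19 — satisfied.
6. values 4 < 5 < 15 — satisfied.
7. V + T + X = 11 + 5 + 16 = 32 — satisfied.
8. V = 11 is outside [13, 18] — violated.
9. X = 16 > 15, so we need Y ≤ 3; but Y = 4 > 3 — violated.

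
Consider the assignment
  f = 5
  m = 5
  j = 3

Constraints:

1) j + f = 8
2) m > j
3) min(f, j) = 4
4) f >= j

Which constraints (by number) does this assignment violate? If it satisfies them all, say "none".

Violated: 3.

1) j + f = 3 + 5 = 8 — satisfied.
2) m = 5, j = 3; 5 > 3 — satisfied.
3) min(5, 3) = 3, not 4 — violated.
4) f = 5, j = 3; 5 ≥ 3 — satisfied.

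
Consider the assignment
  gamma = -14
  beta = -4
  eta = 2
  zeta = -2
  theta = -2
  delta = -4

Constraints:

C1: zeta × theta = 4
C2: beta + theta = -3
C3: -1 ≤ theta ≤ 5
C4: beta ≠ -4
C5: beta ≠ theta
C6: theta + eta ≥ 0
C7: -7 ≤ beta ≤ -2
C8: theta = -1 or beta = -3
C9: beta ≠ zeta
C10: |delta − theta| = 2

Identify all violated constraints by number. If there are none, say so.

C1: zeta × theta = -2 × (-2) = 4 — holds.
C2: beta + theta = -4 + (-2) = -6, not -3 — does not hold.
C3: theta = -2 is outside [-1, 5] — does not hold.
C4: beta = -4, but -4 is required to differ — does not hold.
C5: beta = -4, theta = -2; distinct — holds.
C6: theta + eta = -2 + 2 = 0; 0 ≥ 0 — holds.
C7: beta = -4 lies in [-7, -2] — holds.
C8: theta = -2 ≠ -1 and beta = -4 ≠ -3; both disjuncts false — does not hold.
C9: beta = -4, zeta = -2; distinct — holds.
C10: |-4 − (-2)| = 2 — holds.

Violated: 2, 3, 4, and 8.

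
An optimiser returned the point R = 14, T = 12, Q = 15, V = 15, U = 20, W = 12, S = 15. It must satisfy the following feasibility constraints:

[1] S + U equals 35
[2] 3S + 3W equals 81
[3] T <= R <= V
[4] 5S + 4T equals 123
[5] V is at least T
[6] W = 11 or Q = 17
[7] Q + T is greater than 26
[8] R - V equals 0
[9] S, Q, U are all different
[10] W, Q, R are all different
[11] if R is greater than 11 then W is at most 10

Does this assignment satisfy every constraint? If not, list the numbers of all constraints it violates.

[1] S + U = 15 + 20 = 35 — holds.
[2] 3S + 3W = 3(15) + 3(12) = 81 — holds.
[3] values 12 <= 14 <= 15 — holds.
[4] 5S + 4T = 5(15) + 4(12) = 123 — holds.
[5] V = 15, T = 12; 15 ≥ 12 — holds.
[6] W = 12 ≠ 11 and Q = 15 ≠ 17; both disjuncts false — fails.
[7] Q + T = 15 + 12 = 27; 27 > 26 — holds.
[8] R - V = 14 - 15 = -1, not 0 — fails.
[9] S = Q = 15, not all different — fails.
[10] values 12, 15, 14 are pairwise distinct — holds.
[11] R = 14 > 11, so we need W ≤ 10; but W = 12 > 10 — fails.

No — constraints 6, 8, 9, 11 are not satisfied.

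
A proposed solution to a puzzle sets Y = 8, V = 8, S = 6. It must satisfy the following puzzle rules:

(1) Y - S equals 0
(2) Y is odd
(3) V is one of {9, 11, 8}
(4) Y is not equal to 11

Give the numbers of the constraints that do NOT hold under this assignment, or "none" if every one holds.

No — constraints 1, 2 are not satisfied.

(1) Y - S = 8 - 6 = 2, not 0  false
(2) Y = 8 is even  false
(3) V = 8 is in {9, 11, 8}  true
(4) Y = 8, and 8 ≠ 11  true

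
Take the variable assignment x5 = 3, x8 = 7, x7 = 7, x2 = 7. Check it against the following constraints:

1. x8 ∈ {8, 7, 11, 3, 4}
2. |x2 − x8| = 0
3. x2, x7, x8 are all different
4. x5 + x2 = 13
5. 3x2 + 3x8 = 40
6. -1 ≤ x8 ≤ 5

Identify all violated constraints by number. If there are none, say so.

1. x8 = 7 is in {8, 7, 11, 3, 4} — holds.
2. |7 − 7| = 0 — holds.
3. x2 = x7 = 7, not all different — does not hold.
4. x5 + x2 = 3 + 7 = 10, not 13 — does not hold.
5. 3x2 + 3x8 = 3(7) + 3(7) = 42, not 40 — does not hold.
6. x8 = 7 is outside [-1, 5] — does not hold.

Violated: 3, 4, 5, 6.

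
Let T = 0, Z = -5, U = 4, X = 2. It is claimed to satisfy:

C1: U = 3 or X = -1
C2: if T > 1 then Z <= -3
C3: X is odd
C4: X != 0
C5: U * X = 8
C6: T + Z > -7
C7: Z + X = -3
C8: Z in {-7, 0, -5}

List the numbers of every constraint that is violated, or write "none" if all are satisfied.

C1: U = 4 ≠ 3 and X = 2 ≠ -1; both disjuncts false — does not hold.
C2: T = 0, not > 1; antecedent false, conditional vacuously true — holds.
C3: X = 2 is even — does not hold.
C4: X = 2, and 2 ≠ 0 — holds.
C5: U * X = 4 * 2 = 8 — holds.
C6: T + Z = 0 + (-5) = -5; -5 > -7 — holds.
C7: Z + X = -5 + 2 = -3 — holds.
C8: Z = -5 is in {-7, 0, -5} — holds.

The assignment fails constraints 1 and 3.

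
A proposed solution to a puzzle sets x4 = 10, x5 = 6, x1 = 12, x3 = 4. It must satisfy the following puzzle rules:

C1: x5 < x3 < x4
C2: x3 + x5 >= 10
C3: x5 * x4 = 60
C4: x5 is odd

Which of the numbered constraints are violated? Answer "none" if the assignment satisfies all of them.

C1: values 6, 4, 10; x5 = 6 is not < x3 = 4  ✗
C2: x3 + x5 = 4 + 6 = 10; 10 ≥ 10  ✓
C3: x5 * x4 = 6 * 10 = 60  ✓
C4: x5 = 6 is even  ✗

Violated: 1, 4.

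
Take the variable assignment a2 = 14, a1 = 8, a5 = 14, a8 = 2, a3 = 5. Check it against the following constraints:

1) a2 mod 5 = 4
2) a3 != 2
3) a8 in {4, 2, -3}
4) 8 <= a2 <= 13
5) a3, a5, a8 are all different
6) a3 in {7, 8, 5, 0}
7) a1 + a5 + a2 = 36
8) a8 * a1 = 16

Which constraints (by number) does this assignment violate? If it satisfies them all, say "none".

The assignment fails constraint 4.

1) 14 mod 5 = 4 — OK.
2) a3 = 5, and 5 ≠ 2 — OK.
3) a8 = 2 is in {4, 2, -3} — OK.
4) a2 = 14 is outside [8, 13] — violated.
5) values 5, 14, 2 are pairwise distinct — OK.
6) a3 = 5 is in {7, 8, 5, 0} — OK.
7) a1 + a5 + a2 = 8 + 14 + 14 = 36 — OK.
8) a8 * a1 = 2 * 8 = 16 — OK.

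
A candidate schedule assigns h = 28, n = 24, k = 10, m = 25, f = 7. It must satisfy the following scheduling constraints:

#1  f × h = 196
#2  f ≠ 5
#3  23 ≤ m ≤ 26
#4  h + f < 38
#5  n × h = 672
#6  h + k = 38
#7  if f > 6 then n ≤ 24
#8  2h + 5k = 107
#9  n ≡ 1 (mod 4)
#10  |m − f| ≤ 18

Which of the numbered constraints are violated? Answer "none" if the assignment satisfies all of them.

#1 f × h = 7 × 28 = 196 — holds.
#2 f = 7, and 7 ≠ 5 — holds.
#3 m = 25 lies in [23, 26] — holds.
#4 h + f = 28 + 7 = 35; 35 < 38 — holds.
#5 n × h = 24 × 28 = 672 — holds.
#6 h + k = 28 + 10 = 38 — holds.
#7 f = 7 > 6, so we need n ≤ 24; n = 24 ≤ 24 — holds.
#8 2h + 5k = 2(28) + 5(10) = 106, not 107 — fails.
#9 24 mod 4 = 0, not 1 — fails.
#10 |25 − 7| = 18; 18 ≤ 18 — holds.

Constraints 8 and 9 are violated.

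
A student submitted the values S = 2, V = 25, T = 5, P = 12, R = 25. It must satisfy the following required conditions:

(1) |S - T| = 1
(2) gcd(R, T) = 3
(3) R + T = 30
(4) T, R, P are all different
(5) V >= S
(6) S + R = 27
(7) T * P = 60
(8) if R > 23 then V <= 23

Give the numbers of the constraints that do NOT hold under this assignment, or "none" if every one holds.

(1) |2 - 5| = 3, not 1  ✗
(2) gcd(25, 5) = 5, not 3  ✗
(3) R + T = 25 + 5 = 30  ✓
(4) values 5, 25, 12 are pairwise distinct  ✓
(5) V = 25, S = 2; 25 ≥ 2  ✓
(6) S + R = 2 + 25 = 27  ✓
(7) T * P = 5 * 12 = 60  ✓
(8) R = 25 > 23, so we need V ≤ 23; but V = 25 > 23  ✗

Constraints 1, 2, 8 do not hold.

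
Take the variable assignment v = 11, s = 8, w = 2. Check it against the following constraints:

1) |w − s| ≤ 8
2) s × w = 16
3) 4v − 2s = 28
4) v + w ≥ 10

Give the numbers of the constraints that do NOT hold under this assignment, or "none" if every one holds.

No violations.

1) |2 − 8| = 6; 6 ≤ 8 — holds.
2) s × w = 8 × 2 = 16 — holds.
3) 4v − 2s = 4(11) − 2(8) = 28 — holds.
4) v + w = 11 + 2 = 13; 13 ≥ 10 — holds.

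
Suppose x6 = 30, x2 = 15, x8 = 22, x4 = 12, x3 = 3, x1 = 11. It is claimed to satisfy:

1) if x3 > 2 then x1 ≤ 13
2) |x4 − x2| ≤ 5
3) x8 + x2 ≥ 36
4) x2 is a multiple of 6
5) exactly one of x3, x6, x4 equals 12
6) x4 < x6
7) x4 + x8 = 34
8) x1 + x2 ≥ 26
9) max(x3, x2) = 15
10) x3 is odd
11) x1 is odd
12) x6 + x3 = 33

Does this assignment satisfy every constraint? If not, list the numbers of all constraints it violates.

1) x3 = 3 > 2, so we need x1 ≤ 13; x1 = 11 ≤ 13  ✔
2) |12 − 15| = 3; 3 ≤ 5  ✔
3) x8 + x2 = 22 + 15 = 37; 37 ≥ 36  ✔
4) 15 = 6×2 + 3, so 6 does not divide 15  ✘
5) x3=3, x6=30, x4=12; 1 of them equals 12  ✔
6) x4 = 12, x6 = 30; 12 < 30  ✔
7) x4 + x8 = 12 + 22 = 34  ✔
8) x1 + x2 = 11 + 15 = 26; 26 ≥ 26  ✔
9) max(3, 15) = 15  ✔
10) x3 = 3 is odd  ✔
11) x1 = 11 is odd  ✔
12) x6 + x3 = 30 + 3 = 33  ✔

Constraint 4 is violated.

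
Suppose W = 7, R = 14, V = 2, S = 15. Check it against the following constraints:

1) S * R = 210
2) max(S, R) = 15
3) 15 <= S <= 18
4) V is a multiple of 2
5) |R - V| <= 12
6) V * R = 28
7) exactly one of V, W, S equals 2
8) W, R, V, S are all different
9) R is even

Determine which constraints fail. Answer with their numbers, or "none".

None — every constraint holds.

1) S * R = 15 * 14 = 210 — satisfied.
2) max(15, 14) = 15 — satisfied.
3) S = 15 lies in [15, 18] — satisfied.
4) 2 / 2 = 1, so 2 divides 2 — satisfied.
5) |14 - 2| = 12; 12 ≤ 12 — satisfied.
6) V * R = 2 * 14 = 28 — satisfied.
7) V=2, W=7, S=15; 1 of them equals 2 — satisfied.
8) values 7, 14, 2, 15 are pairwise distinct — satisfied.
9) R = 14 is even — satisfied.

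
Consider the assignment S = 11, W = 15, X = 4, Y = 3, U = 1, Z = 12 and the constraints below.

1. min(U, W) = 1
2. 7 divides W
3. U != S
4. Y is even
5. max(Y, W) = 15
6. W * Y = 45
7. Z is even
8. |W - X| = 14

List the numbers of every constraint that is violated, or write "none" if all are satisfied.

Constraints 2, 4, 8 do not hold.

1. min(1, 15) = 1  holds
2. 15 = 7*2 + 1, so 7 does not divide 15  fails
3. U = 1, S = 11; distinct  holds
4. Y = 3 is odd  fails
5. max(3, 15) = 15  holds
6. W * Y = 15 * 3 = 45  holds
7. Z = 12 is even  holds
8. |15 - 4| = 11, not 14  fails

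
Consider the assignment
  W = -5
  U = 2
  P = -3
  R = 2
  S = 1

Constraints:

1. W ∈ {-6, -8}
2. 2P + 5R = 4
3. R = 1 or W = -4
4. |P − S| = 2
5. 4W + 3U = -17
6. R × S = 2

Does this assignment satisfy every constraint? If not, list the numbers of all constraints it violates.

No — constraints 1, 3, 4, 5 are not satisfied.

1. W = -5 is not in {-6, -8}  ✗
2. 2P + 5R = 2(-3) + 5(2) = 4  ✓
3. R = 2 ≠ 1 and W = -5 ≠ -4; both disjuncts false  ✗
4. |-3 − 1| = 4, not 2  ✗
5. 4W + 3U = 4(-5) + 3(2) = -14, not -17  ✗
6. R × S = 2 × 1 = 2  ✓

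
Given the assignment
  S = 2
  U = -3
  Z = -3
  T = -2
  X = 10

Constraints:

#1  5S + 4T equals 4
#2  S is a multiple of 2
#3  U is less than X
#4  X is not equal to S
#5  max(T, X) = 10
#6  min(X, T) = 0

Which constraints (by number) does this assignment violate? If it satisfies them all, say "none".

#1 5S + 4T = 5(2) + 4(-2) = 2, not 4 — violated.
#2 2 / 2 = 1, so 2 divides 2 — OK.
#3 U = -3, X = 10; -3 < 10 — OK.
#4 X = 10, S = 2; distinct — OK.
#5 max(-2, 10) = 10 — OK.
#6 min(10, -2) = -2, not 0 — violated.

Constraints 1, 6 are violated.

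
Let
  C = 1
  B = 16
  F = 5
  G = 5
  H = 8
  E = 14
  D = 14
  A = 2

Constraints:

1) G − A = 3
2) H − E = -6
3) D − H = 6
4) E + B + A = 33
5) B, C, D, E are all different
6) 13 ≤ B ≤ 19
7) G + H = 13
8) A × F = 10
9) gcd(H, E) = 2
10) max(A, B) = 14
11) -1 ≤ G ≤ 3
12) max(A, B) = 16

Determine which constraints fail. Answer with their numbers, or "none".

1) G − A = 5 − 2 = 3  true
2) H − E = 8 − 14 = -6  true
3) D − H = 14 − 8 = 6  true
4) E + B + A = 14 + 16 + 2 = 32, not 33  false
5) D = E = 14, not all different  false
6) B = 16 lies in [13, 19]  true
7) G + H = 5 + 8 = 13  true
8) A × F = 2 × 5 = 10  true
9) gcd(8, 14) = 2  true
10) max(2, 16) = 16, not 14  false
11) G = 5 is outside [-1, 3]  false
12) max(2, 16) = 16  true

Constraints 4, 5, 10, and 11 are violated.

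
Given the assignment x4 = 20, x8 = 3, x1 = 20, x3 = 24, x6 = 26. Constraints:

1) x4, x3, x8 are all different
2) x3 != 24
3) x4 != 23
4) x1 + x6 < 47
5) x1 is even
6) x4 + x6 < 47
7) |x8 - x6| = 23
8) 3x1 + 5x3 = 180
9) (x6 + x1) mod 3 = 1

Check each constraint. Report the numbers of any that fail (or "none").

The assignment fails constraint 2.

1) values 20, 24, 3 are pairwise distinct  ✓
2) x3 = 24, but 24 is required to differ  ✗
3) x4 = 20, and 20 ≠ 23  ✓
4) x1 + x6 = 20 + 26 = 46; 46 < 47  ✓
5) x1 = 20 is even  ✓
6) x4 + x6 = 20 + 26 = 46; 46 < 47  ✓
7) |3 - 26| = 23  ✓
8) 3x1 + 5x3 = 3(20) + 5(24) = 180  ✓
9) x6 + x1 = 46; 46 mod 3 = 1  ✓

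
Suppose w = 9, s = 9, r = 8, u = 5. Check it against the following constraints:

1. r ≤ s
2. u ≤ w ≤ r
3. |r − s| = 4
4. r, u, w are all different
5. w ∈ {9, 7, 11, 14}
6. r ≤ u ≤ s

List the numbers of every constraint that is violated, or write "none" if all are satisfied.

The assignment fails constraints 2, 3, and 6.

1. r = 8, s = 9; 8 ≤ 9  yes
2. values 5, 9, 8; w = 9 is not ≤ r = 8  no
3. |8 − 9| = 1, not 4  no
4. values 8, 5, 9 are pairwise distinct  yes
5. w = 9 is in {9, 7, 11, 14}  yes
6. values 8, 5, 9; r = 8 is not ≤ u = 5  no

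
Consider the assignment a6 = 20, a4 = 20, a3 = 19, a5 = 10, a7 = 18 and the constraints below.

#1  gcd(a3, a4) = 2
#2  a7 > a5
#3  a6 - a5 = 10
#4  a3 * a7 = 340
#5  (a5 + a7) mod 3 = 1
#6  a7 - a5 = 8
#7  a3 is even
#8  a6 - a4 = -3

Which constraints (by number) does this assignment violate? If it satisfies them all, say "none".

#1 gcd(19, 20) = 1, not 2  ✘
#2 a7 = 18, a5 = 10; 18 > 10  ✔
#3 a6 - a5 = 20 - 10 = 10  ✔
#4 a3 * a7 = 19 * 18 = 342, not 340  ✘
#5 a5 + a7 = 28; 28 mod 3 = 1  ✔
#6 a7 - a5 = 18 - 10 = 8  ✔
#7 a3 = 19 is odd  ✘
#8 a6 - a4 = 20 - 20 = 0, not -3  ✘

No — constraints 1, 4, 7, 8 are not satisfied.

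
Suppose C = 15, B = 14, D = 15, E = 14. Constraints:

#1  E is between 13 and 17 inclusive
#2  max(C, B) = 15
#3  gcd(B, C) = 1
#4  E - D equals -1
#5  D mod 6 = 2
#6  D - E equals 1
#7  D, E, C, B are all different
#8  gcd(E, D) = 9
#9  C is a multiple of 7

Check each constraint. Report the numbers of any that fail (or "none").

Constraints 5, 7, 8, 9 are violated.

#1 E = 14 lies in [13, 17] — satisfied.
#2 max(15, 14) = 15 — satisfied.
#3 gcd(14, 15) = 1 — satisfied.
#4 E - D = 14 - 15 = -1 — satisfied.
#5 15 mod 6 = 3, not 2 — violated.
#6 D - E = 15 - 14 = 1 — satisfied.
#7 D = C = 15, not all different — violated.
#8 gcd(14, 15) = 1, not 9 — violated.
#9 15 = 7*2 + 1, so 7 does not divide 15 — violated.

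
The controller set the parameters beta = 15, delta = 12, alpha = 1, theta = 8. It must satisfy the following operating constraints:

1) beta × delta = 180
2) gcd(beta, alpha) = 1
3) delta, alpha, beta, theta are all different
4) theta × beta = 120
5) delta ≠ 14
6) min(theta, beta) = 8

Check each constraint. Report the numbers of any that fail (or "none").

1) beta × delta = 15 × 12 = 180 — satisfied.
2) gcd(15, 1) = 1 — satisfied.
3) values 12, 1, 15, 8 are pairwise distinct — satisfied.
4) theta × beta = 8 × 15 = 120 — satisfied.
5) delta = 12, and 12 ≠ 14 — satisfied.
6) min(8, 15) = 8 — satisfied.

All constraints are satisfied.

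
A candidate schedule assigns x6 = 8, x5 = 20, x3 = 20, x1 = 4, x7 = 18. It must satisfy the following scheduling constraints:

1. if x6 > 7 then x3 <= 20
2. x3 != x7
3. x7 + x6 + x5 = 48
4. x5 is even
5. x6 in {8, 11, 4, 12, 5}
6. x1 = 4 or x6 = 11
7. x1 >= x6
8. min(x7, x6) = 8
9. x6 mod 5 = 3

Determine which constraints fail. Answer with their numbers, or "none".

No — constraints 3, 7 are not satisfied.

1. x6 = 8 > 7, so we need x3 ≤ 20; x3 = 20 ≤ 20 — OK.
2. x3 = 20, x7 = 18; distinct — OK.
3. x7 + x6 + x5 = 18 + 8 + 20 = 46, not 48 — violated.
4. x5 = 20 is even — OK.
5. x6 = 8 is in {8, 11, 4, 12, 5} — OK.
6. x1 = 4 = 4 (first disjunct) — OK.
7. x1 = 4, x6 = 8; 4 < 8 (want ≥) — violated.
8. min(18, 8) = 8 — OK.
9. 8 mod 5 = 3 — OK.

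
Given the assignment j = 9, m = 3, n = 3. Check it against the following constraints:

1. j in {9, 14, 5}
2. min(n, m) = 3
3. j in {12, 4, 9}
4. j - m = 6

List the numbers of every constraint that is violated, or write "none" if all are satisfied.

1. j = 9 is in {9, 14, 5}  holds
2. min(3, 3) = 3  holds
3. j = 9 is in {12, 4, 9}  holds
4. j - m = 9 - 3 = 6  holds

Yes — all constraints hold.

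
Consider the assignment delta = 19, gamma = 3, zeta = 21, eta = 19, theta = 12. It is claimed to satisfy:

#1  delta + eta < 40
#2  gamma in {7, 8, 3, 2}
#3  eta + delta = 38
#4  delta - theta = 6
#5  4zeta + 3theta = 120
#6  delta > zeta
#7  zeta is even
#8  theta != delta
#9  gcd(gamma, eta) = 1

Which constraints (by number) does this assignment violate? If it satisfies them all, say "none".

#1 delta + eta = 19 + 19 = 38; 38 < 40 — holds.
#2 gamma = 3 is in {7, 8, 3, 2} — holds.
#3 eta + delta = 19 + 19 = 38 — holds.
#4 delta - theta = 19 - 12 = 7, not 6 — does not hold.
#5 4zeta + 3theta = 4(21) + 3(12) = 120 — holds.
#6 delta = 19, zeta = 21; 19 ≤ 21 (want >) — does not hold.
#7 zeta = 21 is odd — does not hold.
#8 theta = 12, delta = 19; distinct — holds.
#9 gcd(3, 19) = 1 — holds.

Constraints 4, 6, 7 do not hold.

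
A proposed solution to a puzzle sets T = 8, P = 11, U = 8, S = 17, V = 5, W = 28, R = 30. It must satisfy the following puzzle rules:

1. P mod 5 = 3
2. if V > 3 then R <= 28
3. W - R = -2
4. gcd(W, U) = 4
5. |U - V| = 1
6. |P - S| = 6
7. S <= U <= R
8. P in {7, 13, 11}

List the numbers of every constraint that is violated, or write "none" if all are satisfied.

1. 11 mod 5 = 1, not 3  FAIL
2. V = 5 > 3, so we need R ≤ 28; but R = 30 > 28  FAIL
3. W - R = 28 - 30 = -2  OK
4. gcd(28, 8) = 4  OK
5. |8 - 5| = 3, not 1  FAIL
6. |11 - 17| = 6  OK
7. values 17, 8, 30; S = 17 is not <= U = 8  FAIL
8. P = 11 is in {7, 13, 11}  OK

Constraints 1, 2, 5, and 7 are violated.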